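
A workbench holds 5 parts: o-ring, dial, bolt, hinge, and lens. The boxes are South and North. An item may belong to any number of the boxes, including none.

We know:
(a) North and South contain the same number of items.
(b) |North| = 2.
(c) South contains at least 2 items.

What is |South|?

2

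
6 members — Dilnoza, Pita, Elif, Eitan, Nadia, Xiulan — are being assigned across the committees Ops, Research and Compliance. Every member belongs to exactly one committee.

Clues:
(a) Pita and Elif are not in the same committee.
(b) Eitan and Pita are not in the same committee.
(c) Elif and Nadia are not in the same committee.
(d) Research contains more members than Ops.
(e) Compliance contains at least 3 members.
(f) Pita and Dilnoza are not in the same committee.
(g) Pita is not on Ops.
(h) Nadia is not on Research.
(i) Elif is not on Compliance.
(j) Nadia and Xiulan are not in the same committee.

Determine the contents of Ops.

Ops = {Elif}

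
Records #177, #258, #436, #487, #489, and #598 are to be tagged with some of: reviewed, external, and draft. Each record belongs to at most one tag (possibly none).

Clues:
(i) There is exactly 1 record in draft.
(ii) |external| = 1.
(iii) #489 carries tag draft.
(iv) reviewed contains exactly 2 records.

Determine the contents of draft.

From (iii): #489 ∈ draft.
(i): draft already has 1, so the rest are out.

draft = {#489}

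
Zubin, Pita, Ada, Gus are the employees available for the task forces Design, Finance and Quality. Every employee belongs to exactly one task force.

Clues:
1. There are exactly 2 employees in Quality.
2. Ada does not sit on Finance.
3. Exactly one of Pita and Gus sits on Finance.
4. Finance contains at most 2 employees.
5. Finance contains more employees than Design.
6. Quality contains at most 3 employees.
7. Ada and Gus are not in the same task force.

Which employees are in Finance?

From (2): Ada ∉ Finance.
Suppose Zubin ∉ Finance: no assignment then satisfies all the clues, so Zubin ∈ Finance.

Finance = {Gus, Zubin}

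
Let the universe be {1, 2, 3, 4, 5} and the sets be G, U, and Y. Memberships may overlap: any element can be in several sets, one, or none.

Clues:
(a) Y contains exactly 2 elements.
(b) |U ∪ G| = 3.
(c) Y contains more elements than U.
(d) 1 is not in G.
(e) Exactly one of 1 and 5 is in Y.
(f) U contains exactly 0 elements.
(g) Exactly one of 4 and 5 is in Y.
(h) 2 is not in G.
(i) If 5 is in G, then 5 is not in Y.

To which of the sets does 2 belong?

2: none

From (d): 1 ∉ G.
From (h): 2 ∉ G.
(f): U already has 0, so the rest are out.
Suppose 2 ∈ Y: no assignment then satisfies all the clues, so 2 ∉ Y.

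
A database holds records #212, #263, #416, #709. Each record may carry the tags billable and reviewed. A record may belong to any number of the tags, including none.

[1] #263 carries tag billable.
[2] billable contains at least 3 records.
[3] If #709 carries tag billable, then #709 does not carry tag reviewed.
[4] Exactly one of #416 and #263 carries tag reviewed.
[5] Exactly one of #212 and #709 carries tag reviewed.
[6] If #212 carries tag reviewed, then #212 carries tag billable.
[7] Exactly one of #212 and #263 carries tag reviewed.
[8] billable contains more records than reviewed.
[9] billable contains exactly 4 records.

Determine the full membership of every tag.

From (1): #263 ∈ billable.
(9): only 4 candidates remain for billable, so all are in.
(3): #709 ∉ reviewed.
(5) (exactly one): #212 ∈ reviewed.
(7) (exactly one): #263 ∉ reviewed.
(4) (exactly one): #416 ∈ reviewed.

billable = {#212, #263, #416, #709}; reviewed = {#212, #416}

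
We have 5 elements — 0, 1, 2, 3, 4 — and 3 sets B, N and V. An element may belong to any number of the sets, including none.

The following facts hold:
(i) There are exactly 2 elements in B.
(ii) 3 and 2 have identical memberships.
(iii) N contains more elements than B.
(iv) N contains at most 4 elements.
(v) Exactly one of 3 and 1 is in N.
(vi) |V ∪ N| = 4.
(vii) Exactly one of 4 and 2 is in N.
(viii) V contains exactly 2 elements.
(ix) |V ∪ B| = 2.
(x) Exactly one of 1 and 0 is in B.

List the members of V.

V = {0, 4}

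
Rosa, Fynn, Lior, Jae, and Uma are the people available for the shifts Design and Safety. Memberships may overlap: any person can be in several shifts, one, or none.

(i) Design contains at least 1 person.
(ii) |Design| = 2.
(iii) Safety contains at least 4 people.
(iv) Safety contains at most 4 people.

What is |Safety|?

4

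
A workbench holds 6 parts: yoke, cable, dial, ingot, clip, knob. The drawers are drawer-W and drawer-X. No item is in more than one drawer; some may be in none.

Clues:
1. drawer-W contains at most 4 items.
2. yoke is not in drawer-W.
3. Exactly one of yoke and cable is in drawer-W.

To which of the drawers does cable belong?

From (2): yoke ∉ drawer-W.
(3) (exactly one): cable ∈ drawer-W.

cable: drawer-W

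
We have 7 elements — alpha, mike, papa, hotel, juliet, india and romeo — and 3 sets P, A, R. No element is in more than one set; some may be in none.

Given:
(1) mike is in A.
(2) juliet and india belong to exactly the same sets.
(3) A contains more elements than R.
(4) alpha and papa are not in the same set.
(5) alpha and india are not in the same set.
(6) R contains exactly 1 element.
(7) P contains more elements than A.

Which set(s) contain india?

From (1): mike ∈ A.
Suppose india ∉ P: no assignment then satisfies all the clues, so india ∈ P.

india: P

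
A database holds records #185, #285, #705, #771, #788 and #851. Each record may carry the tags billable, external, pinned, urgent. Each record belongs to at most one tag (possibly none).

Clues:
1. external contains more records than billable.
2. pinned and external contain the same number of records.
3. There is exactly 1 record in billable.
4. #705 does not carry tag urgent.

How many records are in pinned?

2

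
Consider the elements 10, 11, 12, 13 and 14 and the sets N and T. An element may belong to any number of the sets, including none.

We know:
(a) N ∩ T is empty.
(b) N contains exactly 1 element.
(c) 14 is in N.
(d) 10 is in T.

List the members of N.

From (c): 14 ∈ N.
From (d): 10 ∈ T.
(a) (disjoint): 10 ∉ N.
(a) (disjoint): 14 ∉ T.
(b): N already has 1, so the rest are out.

N = {14}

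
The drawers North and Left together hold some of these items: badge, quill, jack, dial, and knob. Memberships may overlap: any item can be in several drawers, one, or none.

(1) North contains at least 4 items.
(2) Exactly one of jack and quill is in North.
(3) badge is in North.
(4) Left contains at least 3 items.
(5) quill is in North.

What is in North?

North = {badge, dial, knob, quill}

From (3): badge ∈ North.
From (5): quill ∈ North.
(2) (exactly one): jack ∉ North.
(1): only 4 candidates remain for North, so all are in.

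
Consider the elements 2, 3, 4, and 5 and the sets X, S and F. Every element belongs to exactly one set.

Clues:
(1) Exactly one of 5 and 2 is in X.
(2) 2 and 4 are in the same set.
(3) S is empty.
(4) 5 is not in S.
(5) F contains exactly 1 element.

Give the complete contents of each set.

X = {2, 3, 4}; S = {}; F = {5}

From (4): 5 ∉ S.
(3): S already has 0, so the rest are out.
Suppose 2 ∉ X: no assignment then satisfies all the clues, so 2 ∈ X.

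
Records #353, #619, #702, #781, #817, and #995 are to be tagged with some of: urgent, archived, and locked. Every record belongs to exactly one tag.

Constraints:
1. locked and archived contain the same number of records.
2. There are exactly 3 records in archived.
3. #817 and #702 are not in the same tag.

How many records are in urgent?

0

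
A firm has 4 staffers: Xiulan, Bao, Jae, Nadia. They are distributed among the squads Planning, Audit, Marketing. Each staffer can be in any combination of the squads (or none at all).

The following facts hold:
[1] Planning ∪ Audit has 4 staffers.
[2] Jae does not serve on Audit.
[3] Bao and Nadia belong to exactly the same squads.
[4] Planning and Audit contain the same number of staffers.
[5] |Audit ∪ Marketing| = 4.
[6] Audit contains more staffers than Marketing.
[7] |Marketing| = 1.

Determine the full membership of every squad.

Planning = {Bao, Jae, Nadia}; Audit = {Bao, Nadia, Xiulan}; Marketing = {Jae}

From (2): Jae ∉ Audit.
Suppose Xiulan ∈ Planning: no assignment then satisfies all the clues, so Xiulan ∉ Planning.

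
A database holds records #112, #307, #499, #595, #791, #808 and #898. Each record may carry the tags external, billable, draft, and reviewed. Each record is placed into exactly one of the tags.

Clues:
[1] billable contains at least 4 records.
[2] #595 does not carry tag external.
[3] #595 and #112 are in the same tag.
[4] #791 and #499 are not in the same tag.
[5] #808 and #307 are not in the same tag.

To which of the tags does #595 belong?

From (2): #595 ∉ external.
(3): #112 matches #595: #112 ∉ external.
Suppose #595 ∉ billable: no assignment then satisfies all the clues, so #595 ∈ billable.

#595: billable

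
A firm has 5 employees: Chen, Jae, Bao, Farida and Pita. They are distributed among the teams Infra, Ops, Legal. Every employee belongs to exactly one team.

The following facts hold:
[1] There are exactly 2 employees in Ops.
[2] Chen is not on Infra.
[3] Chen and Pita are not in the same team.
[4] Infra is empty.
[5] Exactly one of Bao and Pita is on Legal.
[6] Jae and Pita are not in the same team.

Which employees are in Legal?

Legal = {Bao, Chen, Jae}

From (2): Chen ∉ Infra.
(4): Infra already has 0, so the rest are out.
Suppose Chen ∉ Legal: no assignment then satisfies all the clues, so Chen ∈ Legal.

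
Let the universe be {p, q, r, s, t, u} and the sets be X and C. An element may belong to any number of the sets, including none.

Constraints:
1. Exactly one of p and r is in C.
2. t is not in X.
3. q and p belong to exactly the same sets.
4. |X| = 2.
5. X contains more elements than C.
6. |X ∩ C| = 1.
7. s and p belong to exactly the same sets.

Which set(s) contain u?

u: X

From (2): t ∉ X.
Suppose u ∉ X: no assignment then satisfies all the clues, so u ∈ X.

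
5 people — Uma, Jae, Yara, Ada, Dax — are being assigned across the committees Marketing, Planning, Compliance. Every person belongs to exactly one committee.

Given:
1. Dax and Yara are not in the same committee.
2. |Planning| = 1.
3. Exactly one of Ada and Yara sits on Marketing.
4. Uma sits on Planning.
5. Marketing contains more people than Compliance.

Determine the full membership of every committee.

Marketing = {Ada, Dax, Jae}; Planning = {Uma}; Compliance = {Yara}

From (4): Uma ∈ Planning.
(2): Planning already has 1, so the rest are out.
Suppose Jae ∉ Marketing: no assignment then satisfies all the clues, so Jae ∈ Marketing.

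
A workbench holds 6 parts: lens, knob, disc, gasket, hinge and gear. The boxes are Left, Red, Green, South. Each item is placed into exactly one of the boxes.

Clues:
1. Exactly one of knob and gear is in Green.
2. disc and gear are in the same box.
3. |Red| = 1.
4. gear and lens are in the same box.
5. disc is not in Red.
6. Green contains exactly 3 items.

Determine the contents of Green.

Green = {disc, gear, lens}

From (5): disc ∉ Red.
(2): gear matches disc: gear ∉ Red.
(4): lens matches gear: lens ∉ Red.
Suppose lens ∉ Green: no assignment then satisfies all the clues, so lens ∈ Green.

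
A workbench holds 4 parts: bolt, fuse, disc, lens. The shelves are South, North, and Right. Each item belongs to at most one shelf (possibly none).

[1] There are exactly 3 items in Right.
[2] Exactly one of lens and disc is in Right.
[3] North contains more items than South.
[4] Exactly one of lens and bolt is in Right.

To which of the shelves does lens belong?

lens: North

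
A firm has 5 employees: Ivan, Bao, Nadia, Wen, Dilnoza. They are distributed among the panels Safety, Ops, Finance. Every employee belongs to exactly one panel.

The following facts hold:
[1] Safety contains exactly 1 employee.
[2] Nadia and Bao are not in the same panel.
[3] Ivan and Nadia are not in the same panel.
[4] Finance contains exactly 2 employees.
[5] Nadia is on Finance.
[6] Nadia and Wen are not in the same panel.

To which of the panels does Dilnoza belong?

Dilnoza: Finance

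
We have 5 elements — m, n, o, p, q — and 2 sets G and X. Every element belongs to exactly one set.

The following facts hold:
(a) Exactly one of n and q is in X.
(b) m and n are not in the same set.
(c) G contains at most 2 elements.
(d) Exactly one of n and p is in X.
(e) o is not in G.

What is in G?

From (e): o ∉ G.
Only one set left: o ∈ X.
Suppose m ∈ G: no assignment then satisfies all the clues, so m ∉ G.

G = {n}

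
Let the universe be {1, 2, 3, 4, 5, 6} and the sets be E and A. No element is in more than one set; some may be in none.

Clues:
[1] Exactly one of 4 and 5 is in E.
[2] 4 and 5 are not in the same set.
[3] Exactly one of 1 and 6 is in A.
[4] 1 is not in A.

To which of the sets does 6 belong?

6: A

From (4): 1 ∉ A.
(3) (exactly one): 6 ∈ A.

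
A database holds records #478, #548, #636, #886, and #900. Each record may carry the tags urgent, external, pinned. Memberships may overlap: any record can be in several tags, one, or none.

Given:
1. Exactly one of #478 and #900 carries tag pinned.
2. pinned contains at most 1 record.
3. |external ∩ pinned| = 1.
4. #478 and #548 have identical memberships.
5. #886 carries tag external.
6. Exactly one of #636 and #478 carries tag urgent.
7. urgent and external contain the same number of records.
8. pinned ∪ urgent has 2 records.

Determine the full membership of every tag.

urgent = {#636, #900}; external = {#886, #900}; pinned = {#900}

From (5): #886 ∈ external.
Suppose #478 ∈ urgent: no assignment then satisfies all the clues, so #478 ∉ urgent.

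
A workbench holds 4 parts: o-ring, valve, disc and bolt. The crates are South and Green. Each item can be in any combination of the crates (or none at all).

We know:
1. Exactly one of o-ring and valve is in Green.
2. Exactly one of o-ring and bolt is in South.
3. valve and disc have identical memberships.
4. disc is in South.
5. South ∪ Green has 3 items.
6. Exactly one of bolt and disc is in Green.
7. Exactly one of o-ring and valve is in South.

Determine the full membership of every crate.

South = {bolt, disc, valve}; Green = {disc, valve}

From (4): disc ∈ South.
(3): valve matches disc: valve ∈ South.
(7) (exactly one): o-ring ∉ South.
(2) (exactly one): bolt ∈ South.
Suppose o-ring ∈ Green: no assignment then satisfies all the clues, so o-ring ∉ Green.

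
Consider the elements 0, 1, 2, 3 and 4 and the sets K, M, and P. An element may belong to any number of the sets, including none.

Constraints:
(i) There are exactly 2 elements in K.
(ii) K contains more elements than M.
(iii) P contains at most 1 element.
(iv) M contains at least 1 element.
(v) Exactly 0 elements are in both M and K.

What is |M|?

1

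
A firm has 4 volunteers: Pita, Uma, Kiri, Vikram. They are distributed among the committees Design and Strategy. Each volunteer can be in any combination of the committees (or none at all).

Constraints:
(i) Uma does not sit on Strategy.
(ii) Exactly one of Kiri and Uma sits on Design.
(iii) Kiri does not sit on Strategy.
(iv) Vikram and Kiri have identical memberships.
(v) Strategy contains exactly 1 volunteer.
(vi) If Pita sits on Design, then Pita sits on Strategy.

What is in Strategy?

Strategy = {Pita}

From (i): Uma ∉ Strategy.
From (iii): Kiri ∉ Strategy.
(iv): Vikram matches Kiri: Vikram ∉ Strategy.
(v): only 1 candidates remain for Strategy, so all are in.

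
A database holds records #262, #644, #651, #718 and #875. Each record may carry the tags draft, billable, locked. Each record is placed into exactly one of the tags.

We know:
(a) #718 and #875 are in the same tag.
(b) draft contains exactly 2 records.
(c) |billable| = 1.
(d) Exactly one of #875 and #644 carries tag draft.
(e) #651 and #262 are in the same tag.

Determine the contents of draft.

draft = {#718, #875}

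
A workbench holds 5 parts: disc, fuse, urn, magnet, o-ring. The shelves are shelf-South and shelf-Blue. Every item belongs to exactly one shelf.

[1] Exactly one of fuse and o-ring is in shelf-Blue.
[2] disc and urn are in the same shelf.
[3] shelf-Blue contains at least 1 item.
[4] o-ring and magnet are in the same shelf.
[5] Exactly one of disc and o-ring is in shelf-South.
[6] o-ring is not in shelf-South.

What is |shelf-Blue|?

From (6): o-ring ∉ shelf-South.
(4): magnet matches o-ring: magnet ∉ shelf-South.
(5) (exactly one): disc ∈ shelf-South.
Only one shelf left: magnet ∈ shelf-Blue.
Only one shelf left: o-ring ∈ shelf-Blue.
(1) (exactly one): fuse ∉ shelf-Blue.
(2): urn matches disc: urn ∈ shelf-South.
Only one shelf left: fuse ∈ shelf-South.

2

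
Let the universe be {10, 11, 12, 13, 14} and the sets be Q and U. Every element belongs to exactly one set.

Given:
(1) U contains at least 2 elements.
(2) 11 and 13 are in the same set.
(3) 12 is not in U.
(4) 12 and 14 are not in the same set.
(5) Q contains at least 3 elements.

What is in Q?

Q = {11, 12, 13}

From (3): 12 ∉ U.
Only one set left: 12 ∈ Q.
(4): 14 ∉ Q.
Only one set left: 14 ∈ U.
Suppose 10 ∈ Q: no assignment then satisfies all the clues, so 10 ∉ Q.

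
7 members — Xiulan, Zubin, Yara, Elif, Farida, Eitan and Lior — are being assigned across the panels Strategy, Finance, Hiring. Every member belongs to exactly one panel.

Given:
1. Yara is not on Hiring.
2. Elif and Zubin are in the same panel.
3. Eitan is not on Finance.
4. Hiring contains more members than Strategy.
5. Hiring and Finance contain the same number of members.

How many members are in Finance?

3

From (1): Yara ∉ Hiring.
From (3): Eitan ∉ Finance.
Suppose Zubin ∈ Strategy: no assignment then satisfies all the clues, so Zubin ∉ Strategy.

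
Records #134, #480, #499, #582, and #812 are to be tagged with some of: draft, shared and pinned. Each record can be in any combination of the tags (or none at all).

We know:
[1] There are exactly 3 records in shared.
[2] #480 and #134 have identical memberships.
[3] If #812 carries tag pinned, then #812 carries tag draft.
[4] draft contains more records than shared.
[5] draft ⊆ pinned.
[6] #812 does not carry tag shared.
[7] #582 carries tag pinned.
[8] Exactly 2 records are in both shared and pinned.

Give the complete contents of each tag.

draft = {#134, #480, #582, #812}; shared = {#134, #480, #499}; pinned = {#134, #480, #582, #812}

From (6): #812 ∉ shared.
From (7): #582 ∈ pinned.
Suppose #134 ∉ draft: no assignment then satisfies all the clues, so #134 ∈ draft.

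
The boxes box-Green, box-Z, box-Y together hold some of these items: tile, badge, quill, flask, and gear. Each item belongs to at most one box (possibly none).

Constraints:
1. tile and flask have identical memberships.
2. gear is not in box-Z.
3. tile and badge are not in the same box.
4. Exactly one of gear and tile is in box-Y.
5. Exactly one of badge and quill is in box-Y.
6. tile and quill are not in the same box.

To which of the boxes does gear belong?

gear: box-Y

From (2): gear ∉ box-Z.
Suppose gear ∈ box-Green: no assignment then satisfies all the clues, so gear ∉ box-Green.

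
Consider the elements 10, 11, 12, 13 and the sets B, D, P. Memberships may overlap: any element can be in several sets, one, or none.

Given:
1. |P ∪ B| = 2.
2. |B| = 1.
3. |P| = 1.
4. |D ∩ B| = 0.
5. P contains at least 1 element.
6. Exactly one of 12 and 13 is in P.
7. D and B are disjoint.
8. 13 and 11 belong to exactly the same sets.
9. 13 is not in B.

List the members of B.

From (9): 13 ∉ B.
(8): 11 matches 13: 11 ∉ B.
Suppose 10 ∉ B: no assignment then satisfies all the clues, so 10 ∈ B.

B = {10}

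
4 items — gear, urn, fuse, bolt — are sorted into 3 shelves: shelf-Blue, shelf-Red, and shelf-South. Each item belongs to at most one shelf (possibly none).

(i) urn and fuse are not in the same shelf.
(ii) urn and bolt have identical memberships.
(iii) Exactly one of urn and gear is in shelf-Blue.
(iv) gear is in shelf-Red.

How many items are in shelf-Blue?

2

From (iv): gear ∈ shelf-Red.
(iii) (exactly one): urn ∈ shelf-Blue.
(i): fuse ∉ shelf-Blue.
(ii): bolt matches urn: bolt ∈ shelf-Blue.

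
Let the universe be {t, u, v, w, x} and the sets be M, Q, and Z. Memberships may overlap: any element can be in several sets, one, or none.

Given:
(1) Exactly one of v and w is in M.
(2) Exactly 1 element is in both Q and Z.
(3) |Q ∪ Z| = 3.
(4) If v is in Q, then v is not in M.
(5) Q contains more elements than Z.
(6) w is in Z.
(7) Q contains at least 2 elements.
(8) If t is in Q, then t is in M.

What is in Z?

Z = {w}

From (6): w ∈ Z.
Suppose t ∈ Z: no assignment then satisfies all the clues, so t ∉ Z.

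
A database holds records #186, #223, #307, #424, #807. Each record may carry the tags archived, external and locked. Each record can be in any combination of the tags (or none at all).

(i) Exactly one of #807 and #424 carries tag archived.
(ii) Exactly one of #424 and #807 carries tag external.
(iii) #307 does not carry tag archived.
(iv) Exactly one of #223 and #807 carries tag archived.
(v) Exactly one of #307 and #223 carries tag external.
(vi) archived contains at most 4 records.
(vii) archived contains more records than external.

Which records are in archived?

archived = {#186, #223, #424}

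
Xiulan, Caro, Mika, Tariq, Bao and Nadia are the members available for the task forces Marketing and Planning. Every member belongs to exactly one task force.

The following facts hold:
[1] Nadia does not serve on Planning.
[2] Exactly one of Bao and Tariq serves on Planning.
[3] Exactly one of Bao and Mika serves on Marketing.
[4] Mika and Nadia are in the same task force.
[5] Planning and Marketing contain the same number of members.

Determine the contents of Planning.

From (1): Nadia ∉ Planning.
(4): Mika matches Nadia: Mika ∉ Planning.
Only one task force left: Mika ∈ Marketing.
Only one task force left: Nadia ∈ Marketing.
(3) (exactly one): Bao ∉ Marketing.
Only one task force left: Bao ∈ Planning.
(2) (exactly one): Tariq ∉ Planning.
Only one task force left: Tariq ∈ Marketing.
Suppose Xiulan ∉ Planning: no assignment then satisfies all the clues, so Xiulan ∈ Planning.

Planning = {Bao, Caro, Xiulan}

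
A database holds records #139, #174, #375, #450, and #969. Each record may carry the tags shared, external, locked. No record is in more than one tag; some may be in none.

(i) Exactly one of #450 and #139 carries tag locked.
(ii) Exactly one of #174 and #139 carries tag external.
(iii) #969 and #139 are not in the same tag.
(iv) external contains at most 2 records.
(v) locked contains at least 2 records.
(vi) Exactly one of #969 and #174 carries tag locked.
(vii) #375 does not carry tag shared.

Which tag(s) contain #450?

#450: locked

From (vii): #375 ∉ shared.
Suppose #450 ∈ shared: no assignment then satisfies all the clues, so #450 ∉ shared.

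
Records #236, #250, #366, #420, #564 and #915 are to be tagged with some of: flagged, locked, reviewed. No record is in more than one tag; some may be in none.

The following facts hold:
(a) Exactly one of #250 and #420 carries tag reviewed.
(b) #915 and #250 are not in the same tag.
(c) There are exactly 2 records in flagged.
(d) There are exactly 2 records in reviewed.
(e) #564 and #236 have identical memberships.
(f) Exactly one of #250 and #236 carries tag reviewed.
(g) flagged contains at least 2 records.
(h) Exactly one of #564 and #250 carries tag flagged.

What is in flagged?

flagged = {#236, #564}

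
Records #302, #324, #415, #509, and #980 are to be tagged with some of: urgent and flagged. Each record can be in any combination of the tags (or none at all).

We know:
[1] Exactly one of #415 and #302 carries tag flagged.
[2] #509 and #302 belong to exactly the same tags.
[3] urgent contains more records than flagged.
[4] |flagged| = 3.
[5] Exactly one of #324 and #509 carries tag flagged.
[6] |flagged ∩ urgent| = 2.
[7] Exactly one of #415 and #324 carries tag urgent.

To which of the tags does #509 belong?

#509: urgent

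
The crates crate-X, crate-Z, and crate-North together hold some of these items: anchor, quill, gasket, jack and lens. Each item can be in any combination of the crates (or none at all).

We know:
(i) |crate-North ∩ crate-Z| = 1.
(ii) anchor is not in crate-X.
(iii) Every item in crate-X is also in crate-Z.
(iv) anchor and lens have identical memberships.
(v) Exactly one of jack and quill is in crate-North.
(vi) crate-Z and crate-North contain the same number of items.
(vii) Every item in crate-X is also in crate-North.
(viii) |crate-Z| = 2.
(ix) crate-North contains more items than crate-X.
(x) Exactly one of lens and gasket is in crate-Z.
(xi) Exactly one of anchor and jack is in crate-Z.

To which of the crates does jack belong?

From (ii): anchor ∉ crate-X.
(iv): lens matches anchor: lens ∉ crate-X.
Suppose jack ∈ crate-X: no assignment then satisfies all the clues, so jack ∉ crate-X.

jack: crate-Z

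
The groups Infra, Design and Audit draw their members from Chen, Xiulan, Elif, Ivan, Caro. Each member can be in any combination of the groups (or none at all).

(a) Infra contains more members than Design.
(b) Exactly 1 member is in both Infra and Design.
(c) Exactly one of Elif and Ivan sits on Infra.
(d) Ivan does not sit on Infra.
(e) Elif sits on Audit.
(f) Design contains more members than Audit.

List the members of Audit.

Audit = {Elif}

From (d): Ivan ∉ Infra.
From (e): Elif ∈ Audit.
(c) (exactly one): Elif ∈ Infra.
Suppose Chen ∈ Audit: no assignment then satisfies all the clues, so Chen ∉ Audit.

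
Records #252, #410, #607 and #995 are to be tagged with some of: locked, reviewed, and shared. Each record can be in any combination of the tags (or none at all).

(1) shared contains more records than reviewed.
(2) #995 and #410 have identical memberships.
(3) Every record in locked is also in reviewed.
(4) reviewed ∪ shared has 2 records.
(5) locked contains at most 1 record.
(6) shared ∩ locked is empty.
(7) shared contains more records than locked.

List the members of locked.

locked = {}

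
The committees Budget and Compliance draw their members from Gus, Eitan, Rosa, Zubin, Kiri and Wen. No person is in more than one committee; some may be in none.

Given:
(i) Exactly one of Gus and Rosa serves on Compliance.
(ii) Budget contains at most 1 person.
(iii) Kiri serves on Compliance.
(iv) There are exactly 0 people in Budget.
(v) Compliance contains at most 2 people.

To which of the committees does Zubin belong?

From (iii): Kiri ∈ Compliance.
(iv): Budget already has 0, so the rest are out.
Suppose Zubin ∈ Compliance: no assignment then satisfies all the clues, so Zubin ∉ Compliance.

Zubin: none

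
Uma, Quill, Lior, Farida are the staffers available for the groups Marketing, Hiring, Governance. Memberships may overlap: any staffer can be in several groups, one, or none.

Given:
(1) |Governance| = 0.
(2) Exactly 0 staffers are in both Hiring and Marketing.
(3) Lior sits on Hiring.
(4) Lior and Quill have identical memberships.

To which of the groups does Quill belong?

Quill: Hiring

From (3): Lior ∈ Hiring.
(1): Governance already has 0, so the rest are out.
(4): Quill matches Lior: Quill ∈ Hiring.
Suppose Quill ∈ Marketing: no assignment then satisfies all the clues, so Quill ∉ Marketing.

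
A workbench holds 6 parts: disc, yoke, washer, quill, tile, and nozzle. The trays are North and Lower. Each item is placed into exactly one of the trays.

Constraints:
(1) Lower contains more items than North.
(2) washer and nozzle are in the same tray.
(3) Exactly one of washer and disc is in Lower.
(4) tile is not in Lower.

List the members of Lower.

Lower = {nozzle, quill, washer, yoke}

From (4): tile ∉ Lower.
Only one tray left: tile ∈ North.
Suppose disc ∈ Lower: no assignment then satisfies all the clues, so disc ∉ Lower.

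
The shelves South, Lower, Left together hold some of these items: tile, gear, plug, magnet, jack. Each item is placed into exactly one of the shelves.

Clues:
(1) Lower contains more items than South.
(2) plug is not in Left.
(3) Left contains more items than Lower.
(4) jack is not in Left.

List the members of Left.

Left = {gear, magnet, tile}

From (2): plug ∉ Left.
From (4): jack ∉ Left.
Suppose tile ∉ Left: no assignment then satisfies all the clues, so tile ∈ Left.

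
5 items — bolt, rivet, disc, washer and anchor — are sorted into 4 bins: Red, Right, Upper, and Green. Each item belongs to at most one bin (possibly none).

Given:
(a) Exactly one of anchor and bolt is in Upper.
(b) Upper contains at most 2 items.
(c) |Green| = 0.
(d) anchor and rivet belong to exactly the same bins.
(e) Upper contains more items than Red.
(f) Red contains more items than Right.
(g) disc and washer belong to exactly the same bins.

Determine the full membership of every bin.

Red = {bolt}; Right = {}; Upper = {anchor, rivet}; Green = {}

(c): Green already has 0, so the rest are out.
Suppose bolt ∉ Red: no assignment then satisfies all the clues, so bolt ∈ Red.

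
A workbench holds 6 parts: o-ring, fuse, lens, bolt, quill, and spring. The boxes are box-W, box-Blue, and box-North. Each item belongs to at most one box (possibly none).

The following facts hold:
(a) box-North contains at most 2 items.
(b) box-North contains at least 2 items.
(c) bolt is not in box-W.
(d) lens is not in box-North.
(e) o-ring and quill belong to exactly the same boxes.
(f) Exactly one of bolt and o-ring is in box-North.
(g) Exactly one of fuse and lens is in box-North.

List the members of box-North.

box-North = {bolt, fuse}

From (c): bolt ∉ box-W.
From (d): lens ∉ box-North.
(g) (exactly one): fuse ∈ box-North.
Suppose o-ring ∈ box-North: no assignment then satisfies all the clues, so o-ring ∉ box-North.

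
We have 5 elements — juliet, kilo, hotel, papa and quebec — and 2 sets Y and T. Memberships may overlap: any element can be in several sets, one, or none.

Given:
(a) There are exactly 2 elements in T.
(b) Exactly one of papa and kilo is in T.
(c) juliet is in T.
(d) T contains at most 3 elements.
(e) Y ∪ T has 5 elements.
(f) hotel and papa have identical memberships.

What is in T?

T = {juliet, kilo}

From (c): juliet ∈ T.
Suppose kilo ∉ T: no assignment then satisfies all the clues, so kilo ∈ T.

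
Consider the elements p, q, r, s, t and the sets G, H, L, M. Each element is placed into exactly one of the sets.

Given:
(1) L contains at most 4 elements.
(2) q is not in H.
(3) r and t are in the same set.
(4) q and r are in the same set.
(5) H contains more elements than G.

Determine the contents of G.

G = {}

From (2): q ∉ H.
(4): r matches q: r ∉ H.
(3): t matches r: t ∉ H.
Suppose p ∈ G: no assignment then satisfies all the clues, so p ∉ G.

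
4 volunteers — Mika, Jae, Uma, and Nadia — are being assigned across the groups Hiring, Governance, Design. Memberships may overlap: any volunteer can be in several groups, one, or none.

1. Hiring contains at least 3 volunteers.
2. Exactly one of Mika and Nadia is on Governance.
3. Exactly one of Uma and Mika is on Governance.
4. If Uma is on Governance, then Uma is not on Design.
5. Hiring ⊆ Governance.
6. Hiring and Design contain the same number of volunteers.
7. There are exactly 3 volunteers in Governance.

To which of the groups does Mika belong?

Mika: Design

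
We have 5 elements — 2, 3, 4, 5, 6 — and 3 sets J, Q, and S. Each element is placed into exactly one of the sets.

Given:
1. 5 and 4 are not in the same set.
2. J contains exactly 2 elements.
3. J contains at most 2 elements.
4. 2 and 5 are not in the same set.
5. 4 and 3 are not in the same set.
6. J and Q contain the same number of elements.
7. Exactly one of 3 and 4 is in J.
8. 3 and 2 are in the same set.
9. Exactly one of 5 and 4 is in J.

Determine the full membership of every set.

J = {4, 6}; Q = {2, 3}; S = {5}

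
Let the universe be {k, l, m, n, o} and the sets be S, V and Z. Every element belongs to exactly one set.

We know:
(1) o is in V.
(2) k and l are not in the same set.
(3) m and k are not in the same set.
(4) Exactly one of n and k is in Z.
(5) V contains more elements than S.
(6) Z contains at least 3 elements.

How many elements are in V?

2

From (1): o ∈ V.
Suppose k ∈ S: no assignment then satisfies all the clues, so k ∉ S.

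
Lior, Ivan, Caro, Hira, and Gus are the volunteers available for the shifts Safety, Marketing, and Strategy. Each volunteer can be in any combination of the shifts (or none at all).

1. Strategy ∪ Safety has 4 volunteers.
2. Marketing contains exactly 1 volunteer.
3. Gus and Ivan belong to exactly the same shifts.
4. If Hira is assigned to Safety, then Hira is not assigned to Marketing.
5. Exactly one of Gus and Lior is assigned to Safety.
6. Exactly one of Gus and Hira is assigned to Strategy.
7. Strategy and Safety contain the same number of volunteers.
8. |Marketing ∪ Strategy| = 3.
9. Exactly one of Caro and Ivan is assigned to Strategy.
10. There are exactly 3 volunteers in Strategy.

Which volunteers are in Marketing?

Marketing = {Lior}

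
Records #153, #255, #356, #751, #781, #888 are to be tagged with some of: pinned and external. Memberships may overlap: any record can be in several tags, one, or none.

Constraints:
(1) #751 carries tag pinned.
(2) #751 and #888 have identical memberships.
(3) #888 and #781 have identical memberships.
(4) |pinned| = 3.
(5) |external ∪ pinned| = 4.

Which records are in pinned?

From (1): #751 ∈ pinned.
(2): #888 matches #751: #888 ∈ pinned.
(3): #781 matches #888: #781 ∈ pinned.
(4): pinned already has 3, so the rest are out.

pinned = {#751, #781, #888}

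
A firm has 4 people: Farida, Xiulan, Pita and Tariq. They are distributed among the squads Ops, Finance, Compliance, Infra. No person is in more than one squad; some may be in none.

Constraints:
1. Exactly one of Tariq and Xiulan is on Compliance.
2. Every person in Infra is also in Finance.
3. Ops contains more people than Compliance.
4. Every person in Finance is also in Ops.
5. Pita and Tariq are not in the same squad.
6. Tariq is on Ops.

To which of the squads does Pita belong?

From (6): Tariq ∈ Ops.
(1) (exactly one): Xiulan ∈ Compliance.
(5): Pita ∉ Ops.
(4) contrapositive: Pita ∉ Finance.
(2) contrapositive: Pita ∉ Infra.
Suppose Pita ∈ Compliance: no assignment then satisfies all the clues, so Pita ∉ Compliance.

Pita: none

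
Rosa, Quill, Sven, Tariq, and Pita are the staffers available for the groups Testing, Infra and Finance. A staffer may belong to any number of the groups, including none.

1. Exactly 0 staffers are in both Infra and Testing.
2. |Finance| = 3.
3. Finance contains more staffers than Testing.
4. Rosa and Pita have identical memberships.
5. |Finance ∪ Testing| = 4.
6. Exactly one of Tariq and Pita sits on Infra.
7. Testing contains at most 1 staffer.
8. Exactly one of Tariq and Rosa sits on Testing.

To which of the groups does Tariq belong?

Tariq: Testing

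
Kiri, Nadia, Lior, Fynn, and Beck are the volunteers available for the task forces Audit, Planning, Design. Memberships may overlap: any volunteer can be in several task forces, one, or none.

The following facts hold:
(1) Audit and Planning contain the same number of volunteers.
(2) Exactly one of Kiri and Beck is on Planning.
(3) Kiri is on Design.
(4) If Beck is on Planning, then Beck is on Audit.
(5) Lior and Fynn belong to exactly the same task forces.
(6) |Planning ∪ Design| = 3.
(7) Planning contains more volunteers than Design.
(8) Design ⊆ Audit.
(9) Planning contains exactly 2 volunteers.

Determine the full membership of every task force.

From (3): Kiri ∈ Design.
(8) with Kiri ∈ Design: Kiri ∈ Audit.
Suppose Kiri ∈ Planning: no assignment then satisfies all the clues, so Kiri ∉ Planning.

Audit = {Beck, Kiri}; Planning = {Beck, Nadia}; Design = {Kiri}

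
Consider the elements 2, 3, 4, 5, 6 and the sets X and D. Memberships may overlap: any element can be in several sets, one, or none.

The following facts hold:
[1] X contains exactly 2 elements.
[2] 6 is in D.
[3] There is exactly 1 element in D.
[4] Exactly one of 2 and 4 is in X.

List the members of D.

From (2): 6 ∈ D.
(3): D already has 1, so the rest are out.

D = {6}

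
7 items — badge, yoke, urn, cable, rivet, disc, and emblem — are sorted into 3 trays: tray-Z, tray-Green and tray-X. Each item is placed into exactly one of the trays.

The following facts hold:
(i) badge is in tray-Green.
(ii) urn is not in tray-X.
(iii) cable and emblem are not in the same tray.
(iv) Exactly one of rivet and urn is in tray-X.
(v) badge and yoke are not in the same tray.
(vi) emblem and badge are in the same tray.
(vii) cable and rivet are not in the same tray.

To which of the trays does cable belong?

From (i): badge ∈ tray-Green.
From (ii): urn ∉ tray-X.
(iv) (exactly one): rivet ∈ tray-X.
(v): yoke ∉ tray-Green.
(vi): emblem matches badge: emblem ∉ tray-Z.
(vi): emblem matches badge: emblem ∈ tray-Green.
(vii): cable ∉ tray-X.
(iii): cable ∉ tray-Green.
Only one tray left: cable ∈ tray-Z.

cable: tray-Z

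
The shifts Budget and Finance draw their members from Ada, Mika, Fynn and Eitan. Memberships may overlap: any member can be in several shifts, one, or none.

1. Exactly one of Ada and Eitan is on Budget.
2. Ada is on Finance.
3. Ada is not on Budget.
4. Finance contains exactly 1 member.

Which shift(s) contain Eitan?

Eitan: Budget

From (2): Ada ∈ Finance.
From (3): Ada ∉ Budget.
(1) (exactly one): Eitan ∈ Budget.
(4): Finance already has 1, so the rest are out.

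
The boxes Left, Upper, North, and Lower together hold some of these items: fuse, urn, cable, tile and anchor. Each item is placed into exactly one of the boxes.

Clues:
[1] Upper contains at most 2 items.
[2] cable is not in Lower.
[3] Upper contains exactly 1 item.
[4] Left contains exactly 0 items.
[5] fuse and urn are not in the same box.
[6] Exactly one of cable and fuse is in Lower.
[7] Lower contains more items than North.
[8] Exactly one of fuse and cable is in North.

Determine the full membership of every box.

Left = {}; Upper = {urn}; North = {cable}; Lower = {anchor, fuse, tile}

From (2): cable ∉ Lower.
(4): Left already has 0, so the rest are out.
(6) (exactly one): fuse ∈ Lower.
(8) (exactly one): cable ∈ North.
(5): urn ∉ Lower.
Suppose urn ∉ Upper: no assignment then satisfies all the clues, so urn ∈ Upper.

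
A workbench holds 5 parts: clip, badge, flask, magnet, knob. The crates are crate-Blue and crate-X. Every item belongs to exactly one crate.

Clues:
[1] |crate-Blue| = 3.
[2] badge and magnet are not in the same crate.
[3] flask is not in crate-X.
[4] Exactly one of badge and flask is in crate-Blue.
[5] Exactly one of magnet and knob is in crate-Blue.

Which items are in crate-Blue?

crate-Blue = {clip, flask, magnet}

From (3): flask ∉ crate-X.
Only one crate left: flask ∈ crate-Blue.
(4) (exactly one): badge ∉ crate-Blue.
Only one crate left: badge ∈ crate-X.
(2): magnet ∉ crate-X.
Only one crate left: magnet ∈ crate-Blue.
(5) (exactly one): knob ∉ crate-Blue.
Only one crate left: knob ∈ crate-X.
(1): only 3 candidates remain for crate-Blue, so all are in.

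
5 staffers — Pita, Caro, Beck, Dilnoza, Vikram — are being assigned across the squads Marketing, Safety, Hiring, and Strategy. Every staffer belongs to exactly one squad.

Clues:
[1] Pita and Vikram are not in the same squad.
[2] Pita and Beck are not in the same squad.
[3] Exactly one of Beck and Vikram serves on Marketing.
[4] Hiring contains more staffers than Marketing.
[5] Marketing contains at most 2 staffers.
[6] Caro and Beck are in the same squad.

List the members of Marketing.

Marketing = {Vikram}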